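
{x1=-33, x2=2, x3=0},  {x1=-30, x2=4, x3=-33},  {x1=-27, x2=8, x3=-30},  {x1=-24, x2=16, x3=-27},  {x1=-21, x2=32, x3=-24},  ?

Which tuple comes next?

X1: +3 each step, so -33, -30, -27, -24, -21 → -18.
X2 — ×2 each step: 2, 4, 8, 16, 32 → 64.
X3: always the previous value of the x1, so 0, -33, -30, -27, -24 → -21.
Putting it together: {x1=-18, x2=64, x3=-21}.

{x1=-18, x2=64, x3=-21}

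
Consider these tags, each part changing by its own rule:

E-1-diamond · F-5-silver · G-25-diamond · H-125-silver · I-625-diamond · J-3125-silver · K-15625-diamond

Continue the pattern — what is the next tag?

L-78125-silver

Letter: E, F, G, H, I, J, K → L (letters move forward 1 place in the alphabet).
For the second component, ×5 each step: 1, 5, 25, 125, 625, 3125, 15625 → 78125.
Rank goes diamond, silver, diamond, silver, diamond, silver, diamond → silver (alternates diamond ↔ silver).
Putting it together: L-78125-silver.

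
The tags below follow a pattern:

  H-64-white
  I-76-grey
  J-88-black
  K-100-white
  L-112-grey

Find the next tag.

M-124-black

Letter: letters move forward 1 place in the alphabet; H, I, J, K, L → M.
Second component: +12 each step; 64, 76, 88, 100, 112 → 124.
Shade goes white, grey, black, white, grey → black (repeats white → grey → black).
So the next tag is M-124-black.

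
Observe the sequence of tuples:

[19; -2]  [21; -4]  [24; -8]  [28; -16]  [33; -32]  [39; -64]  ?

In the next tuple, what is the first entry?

46

First entry — differences are 2, 3, 4, … (increasing by 1 each time): 19, 21, 24, 28, 33, 39 → 46.
Second entry goes -2, -4, -8, -16, -32, -64 → -128 (×2 each step).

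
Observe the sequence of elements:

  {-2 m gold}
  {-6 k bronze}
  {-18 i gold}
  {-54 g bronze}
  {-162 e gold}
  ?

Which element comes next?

First entry: ×3 each step, so -2, -6, -18, -54, -162 → -486.
Letter — letters move back 2 places in the alphabet: m, k, i, g, e → c.
Rank: alternates gold ↔ bronze; gold, bronze, gold, bronze, gold → bronze.
Putting it together: {-486 c bronze}.

{-486 c bronze}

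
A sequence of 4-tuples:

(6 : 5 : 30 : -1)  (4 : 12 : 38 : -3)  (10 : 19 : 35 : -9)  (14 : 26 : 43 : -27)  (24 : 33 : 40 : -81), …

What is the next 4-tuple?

For the first value, each term is the sum of the two before it: 6, 4, 10, 14, 24 → 38.
Second value — +7 each step: 5, 12, 19, 26, 33 → 40.
Third value: alternating steps +8, −3, +8, −3, …, so 30, 38, 35, 43, 40 → 48.
Fourth value — ×3 each step: -1, -3, -9, -27, -81 → -243.
Combining the parts gives (38 : 40 : 48 : -243).

(38 : 40 : 48 : -243)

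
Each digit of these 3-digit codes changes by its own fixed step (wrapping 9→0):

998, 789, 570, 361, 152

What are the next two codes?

First digit: 9, 7, 5, 3, 1 → 9 → 7 (−2 each step, mod 10).
Second digit: −1 each step, mod 10, so 9, 8, 7, 6, 5 → 4 → 3.
For the third digit, +1 each step, mod 10: 8, 9, 0, 1, 2 → 3 → 4.
So the next two codes are 943 and 734.

943, 734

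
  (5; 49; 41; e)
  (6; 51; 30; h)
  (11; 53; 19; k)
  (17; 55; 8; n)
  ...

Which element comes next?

First slot: each term is the sum of the two before it; 5, 6, 11, 17 → 28.
Second slot goes 49, 51, 53, 55 → 57 (+2 each step).
Third slot goes 41, 30, 19, 8 → -3 (−11 each step).
Letter goes e, h, k, n → q (letters move forward 3 places in the alphabet).
Combining the parts gives (28; 57; -3; q).

(28; 57; -3; q)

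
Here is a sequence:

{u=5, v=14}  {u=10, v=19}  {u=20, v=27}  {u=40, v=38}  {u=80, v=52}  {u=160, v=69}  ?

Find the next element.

U — ×2 each step: 5, 10, 20, 40, 80, 160 → 320.
V: 14, 19, 27, 38, 52, 69 → 89 (differences are 5, 8, 11, … (increasing by 3 each time)).
Putting it together: {u=320, v=89}.

{u=320, v=89}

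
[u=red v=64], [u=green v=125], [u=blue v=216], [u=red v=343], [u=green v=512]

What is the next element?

U: repeats red → green → blue; red, green, blue, red, green → blue.
V: perfect cubes: 4³, 5³, 6³, …; 64, 125, 216, 343, 512 → 729.
Putting it together: [u=blue v=729].

[u=blue v=729]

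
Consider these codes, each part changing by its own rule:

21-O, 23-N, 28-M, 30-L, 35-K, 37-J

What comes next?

First component: alternating steps +2, +5, +2, +5, …, so 21, 23, 28, 30, 35, 37 → 42.
Letter — letters move back 1 place in the alphabet: O, N, M, L, K, J → I.
Putting it together: 42-I.

42-I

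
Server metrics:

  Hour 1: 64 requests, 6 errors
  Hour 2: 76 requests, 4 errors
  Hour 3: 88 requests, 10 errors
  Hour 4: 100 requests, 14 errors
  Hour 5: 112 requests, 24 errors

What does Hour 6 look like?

Requests: 64, 76, 88, 100, 112 → 124 (+12 each step).
Errors: each term is the sum of the two before it; 6, 4, 10, 14, 24 → 38.
Putting it together: 124 requests, 38 errors.

124 requests, 38 errors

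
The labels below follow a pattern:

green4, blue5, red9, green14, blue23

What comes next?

red37

Colour: repeats green → blue → red; green, blue, red, green, blue → red.
For the second component, each term is the sum of the two before it: 4, 5, 9, 14, 23 → 37.
Combining the parts gives red37.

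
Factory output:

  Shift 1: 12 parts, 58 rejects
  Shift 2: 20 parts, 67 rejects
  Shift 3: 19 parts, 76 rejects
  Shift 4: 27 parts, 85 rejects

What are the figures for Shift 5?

Parts: alternating steps +8, −1, +8, −1, …, so 12, 20, 19, 27 → 26.
Rejects: 58, 67, 76, 85 → 94 (+9 each step).
Combining the parts gives 26 parts, 94 rejects.

26 parts, 94 rejects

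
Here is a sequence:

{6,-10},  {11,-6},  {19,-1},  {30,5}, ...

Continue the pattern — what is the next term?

{44,12}

First component goes 6, 11, 19, 30 → 44 (differences are 5, 8, 11, … (increasing by 3 each time)).
Second component: differences are 4, 5, 6, … (increasing by 1 each time), so -10, -6, -1, 5 → 12.
Combining the parts gives {44,12}.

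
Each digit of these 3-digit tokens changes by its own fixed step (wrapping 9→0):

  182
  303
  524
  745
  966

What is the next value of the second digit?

For the second digit, +2 each step, mod 10: 8, 0, 2, 4, 6 → 8.

8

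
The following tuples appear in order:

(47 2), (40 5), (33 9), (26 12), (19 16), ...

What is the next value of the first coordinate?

12

First coordinate goes 47, 40, 33, 26, 19 → 12 (−7 each step).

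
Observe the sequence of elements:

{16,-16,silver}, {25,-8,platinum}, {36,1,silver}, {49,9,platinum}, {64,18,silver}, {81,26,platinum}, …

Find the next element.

First coordinate: 16, 25, 36, 49, 64, 81 → 100 (perfect squares: 4², 5², 6², …).
For the second coordinate, alternating steps +8, +9, +8, +9, …: -16, -8, 1, 9, 18, 26 → 35.
Metal goes silver, platinum, silver, platinum, silver, platinum → silver (alternates silver ↔ platinum).
Putting it together: {100,35,silver}.

{100,35,silver}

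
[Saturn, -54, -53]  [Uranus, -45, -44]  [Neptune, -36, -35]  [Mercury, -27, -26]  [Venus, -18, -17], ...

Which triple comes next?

Planet goes Saturn, Uranus, Neptune, Mercury, Venus → Earth (runs through the planets Mercury→Neptune).
Second slot goes -54, -45, -36, -27, -18 → -9 (+9 each step).
For the third slot, always 1 more than the second slot: -53, -44, -35, -26, -17 → -8.
Combining the parts gives [Earth, -9, -8].

[Earth, -9, -8]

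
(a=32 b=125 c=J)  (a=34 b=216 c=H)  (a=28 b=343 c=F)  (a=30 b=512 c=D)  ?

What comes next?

(a=24 b=729 c=B)

A goes 32, 34, 28, 30 → 24 (alternating steps +2, −6, +2, −6, …).
B: perfect cubes: 5³, 6³, 7³, …, so 125, 216, 343, 512 → 729.
C: letters move back 2 places in the alphabet, so J, H, F, D → B.
Combining the parts gives (a=24 b=729 c=B).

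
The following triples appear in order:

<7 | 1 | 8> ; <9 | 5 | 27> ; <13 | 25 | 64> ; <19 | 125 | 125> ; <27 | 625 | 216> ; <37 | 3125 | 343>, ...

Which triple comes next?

For the first slot, differences are 2, 4, 6, … (increasing by 2 each time): 7, 9, 13, 19, 27, 37 → 49.
Second slot: 1, 5, 25, 125, 625, 3125 → 15625 (×5 each step).
Third slot goes 8, 27, 64, 125, 216, 343 → 512 (perfect cubes: 2³, 3³, 4³, …).
Combining the parts gives <49 | 15625 | 512>.

<49 | 15625 | 512>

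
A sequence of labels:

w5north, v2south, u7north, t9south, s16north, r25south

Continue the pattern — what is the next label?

q41north

For the letter, letters move back 1 place in the alphabet: w, v, u, t, s, r → q.
Second component goes 5, 2, 7, 9, 16, 25 → 41 (each term is the sum of the two before it).
Direction: alternates north ↔ south, so north, south, north, south, north, south → north.
Putting it together: q41north.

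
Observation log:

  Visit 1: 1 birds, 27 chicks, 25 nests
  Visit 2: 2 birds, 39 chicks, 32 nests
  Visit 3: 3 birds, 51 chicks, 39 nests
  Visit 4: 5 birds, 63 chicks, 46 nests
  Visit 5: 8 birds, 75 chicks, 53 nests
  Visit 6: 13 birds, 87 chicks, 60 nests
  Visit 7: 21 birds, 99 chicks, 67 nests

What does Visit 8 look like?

Birds goes 1, 2, 3, 5, 8, 13, 21 → 34 (each term is the sum of the two before it).
For the chicks, +12 each step: 27, 39, 51, 63, 75, 87, 99 → 111.
Nests: +7 each step; 25, 32, 39, 46, 53, 60, 67 → 74.
Combining the parts gives 34 birds, 111 chicks, 74 nests.

34 birds, 111 chicks, 74 nests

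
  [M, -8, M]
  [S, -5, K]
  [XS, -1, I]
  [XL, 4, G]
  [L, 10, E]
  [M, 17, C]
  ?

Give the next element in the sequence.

Size goes M, S, XS, XL, L, M → S (repeats M → S → XS → XL → L).
For the second value, differences are 3, 4, 5, … (increasing by 1 each time): -8, -5, -1, 4, 10, 17 → 25.
Letter: M, K, I, G, E, C → A (letters move back 2 places in the alphabet).
So the next element is [S, 25, A].

[S, 25, A]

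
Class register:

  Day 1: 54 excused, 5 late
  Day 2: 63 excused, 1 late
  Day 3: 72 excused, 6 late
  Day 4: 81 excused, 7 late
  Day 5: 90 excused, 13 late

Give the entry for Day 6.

Excused — +9 each step: 54, 63, 72, 81, 90 → 99.
For the late, each term is the sum of the two before it: 5, 1, 6, 7, 13 → 20.
Combining the parts gives 99 excused, 20 late.

99 excused, 20 late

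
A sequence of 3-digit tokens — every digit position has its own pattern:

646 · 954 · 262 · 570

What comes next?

888

First digit: +3 each step, mod 10, so 6, 9, 2, 5 → 8.
Second digit: 4, 5, 6, 7 → 8 (+1 each step, mod 10).
Third digit goes 6, 4, 2, 0 → 8 (−2 each step, mod 10).
Combining the parts gives 888.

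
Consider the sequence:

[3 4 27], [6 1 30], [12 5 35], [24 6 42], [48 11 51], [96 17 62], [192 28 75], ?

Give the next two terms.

[384 45 90], [768 73 107]

First component: ×2 each step; 3, 6, 12, 24, 48, 96, 192 → 384 → 768.
Second component: each term is the sum of the two before it; 4, 1, 5, 6, 11, 17, 28 → 45 → 73.
For the third component, differences are 3, 5, 7, … (increasing by 2 each time): 27, 30, 35, 42, 51, 62, 75 → 90 → 107.
So the next two terms are [384 45 90] and [768 73 107].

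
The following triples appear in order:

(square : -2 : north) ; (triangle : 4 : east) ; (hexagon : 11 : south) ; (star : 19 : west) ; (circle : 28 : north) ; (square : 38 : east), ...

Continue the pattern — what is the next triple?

Shape: repeats square → triangle → hexagon → star → circle; square, triangle, hexagon, star, circle, square → triangle.
Second value: differences are 6, 7, 8, … (increasing by 1 each time), so -2, 4, 11, 19, 28, 38 → 49.
Direction goes north, east, south, west, north, east → south (repeats north → east → south → west).
Putting it together: (triangle : 49 : south).

(triangle : 49 : south)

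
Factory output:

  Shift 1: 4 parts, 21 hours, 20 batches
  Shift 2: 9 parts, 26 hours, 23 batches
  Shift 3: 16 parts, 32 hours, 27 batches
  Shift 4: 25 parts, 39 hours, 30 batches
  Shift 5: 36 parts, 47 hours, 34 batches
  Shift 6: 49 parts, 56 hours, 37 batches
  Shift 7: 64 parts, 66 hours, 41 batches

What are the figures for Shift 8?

81 parts, 77 hours, 44 batches

For the parts, perfect squares: 2², 3², 4², …: 4, 9, 16, 25, 36, 49, 64 → 81.
For the hours, differences are 5, 6, 7, … (increasing by 1 each time): 21, 26, 32, 39, 47, 56, 66 → 77.
Batches: alternating steps +3, +4, +3, +4, …; 20, 23, 27, 30, 34, 37, 41 → 44.
Putting it together: 81 parts, 77 hours, 44 batches.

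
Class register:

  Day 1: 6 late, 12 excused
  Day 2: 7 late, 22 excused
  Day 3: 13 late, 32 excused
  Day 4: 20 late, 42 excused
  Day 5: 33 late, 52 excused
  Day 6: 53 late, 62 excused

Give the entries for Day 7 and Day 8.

86 late, 72 excused; 139 late, 82 excused

For the late, each term is the sum of the two before it: 6, 7, 13, 20, 33, 53 → 86 → 139.
Excused goes 12, 22, 32, 42, 52, 62 → 72 → 82 (+10 each step).
Putting the parts together: 86 late, 72 excused and then 139 late, 82 excused.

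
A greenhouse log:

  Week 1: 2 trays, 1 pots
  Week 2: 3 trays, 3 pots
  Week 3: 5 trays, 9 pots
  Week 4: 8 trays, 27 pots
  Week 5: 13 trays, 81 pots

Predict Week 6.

21 trays, 243 pots

Trays: 2, 3, 5, 8, 13 → 21 (each term is the sum of the two before it).
Pots — ×3 each step: 1, 3, 9, 27, 81 → 243.
Combining the parts gives 21 trays, 243 pots.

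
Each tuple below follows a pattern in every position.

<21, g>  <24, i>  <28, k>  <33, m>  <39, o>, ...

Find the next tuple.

For the first component, differences are 3, 4, 5, … (increasing by 1 each time): 21, 24, 28, 33, 39 → 46.
Letter goes g, i, k, m, o → q (letters move forward 2 places in the alphabet).
Putting it together: <46, q>.

<46, q>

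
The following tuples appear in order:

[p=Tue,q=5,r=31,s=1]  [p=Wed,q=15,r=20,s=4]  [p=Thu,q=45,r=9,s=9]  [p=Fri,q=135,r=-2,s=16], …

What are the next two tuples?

P: runs through the weekdays Mon→Sun, so Tue, Wed, Thu, Fri → Sat → Sun.
Q: ×3 each step, so 5, 15, 45, 135 → 405 → 1215.
R: −11 each step; 31, 20, 9, -2 → -13 → -24.
S: perfect squares: 1², 2², 3², …; 1, 4, 9, 16 → 25 → 36.
So the next two tuples are [p=Sat,q=405,r=-13,s=25] and [p=Sun,q=1215,r=-24,s=36].

[p=Sat,q=405,r=-13,s=25], [p=Sun,q=1215,r=-24,s=36]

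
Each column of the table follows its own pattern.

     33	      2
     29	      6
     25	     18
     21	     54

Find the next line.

First component goes 33, 29, 25, 21 → 17 (−4 each step).
Second component: ×3 each step, so 2, 6, 18, 54 → 162.
Combining the parts gives 17  162.

17  162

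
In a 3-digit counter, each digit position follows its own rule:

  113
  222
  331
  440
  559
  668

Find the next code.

First digit: 1, 2, 3, 4, 5, 6 → 7 (+1 each step, mod 10).
Second digit goes 1, 2, 3, 4, 5, 6 → 7 (+1 each step, mod 10).
Third digit — −1 each step, mod 10: 3, 2, 1, 0, 9, 8 → 7.
So the next code is 777.

777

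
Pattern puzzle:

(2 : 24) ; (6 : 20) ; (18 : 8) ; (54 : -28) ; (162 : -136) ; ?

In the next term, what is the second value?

-460

For the first value, ×3 each step: 2, 6, 18, 54, 162 → 486.
For the second value, together with the first value always sums to 26: 24, 20, 8, -28, -136 → -460.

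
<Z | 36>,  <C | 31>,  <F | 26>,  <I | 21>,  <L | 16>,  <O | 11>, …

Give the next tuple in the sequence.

Letter: Z, C, F, I, L, O → R (letters move forward 3 places in the alphabet, wrapping Z→A).
Second value: −5 each step; 36, 31, 26, 21, 16, 11 → 6.
Putting it together: <R | 6>.

<R | 6>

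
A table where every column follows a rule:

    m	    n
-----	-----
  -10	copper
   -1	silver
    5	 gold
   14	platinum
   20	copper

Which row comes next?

Column m: alternating steps +9, +6, +9, +6, …, so -10, -1, 5, 14, 20 → 29.
Column n: copper, silver, gold, platinum, copper → silver (repeats copper → silver → gold → platinum).
So the next row is 29  silver.

29  silver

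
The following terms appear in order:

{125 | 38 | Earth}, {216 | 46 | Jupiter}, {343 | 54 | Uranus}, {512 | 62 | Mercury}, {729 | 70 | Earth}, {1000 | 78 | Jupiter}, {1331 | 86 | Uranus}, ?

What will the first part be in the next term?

First part: 125, 216, 343, 512, 729, 1000, 1331 → 1728 (perfect cubes: 5³, 6³, 7³, …).

1728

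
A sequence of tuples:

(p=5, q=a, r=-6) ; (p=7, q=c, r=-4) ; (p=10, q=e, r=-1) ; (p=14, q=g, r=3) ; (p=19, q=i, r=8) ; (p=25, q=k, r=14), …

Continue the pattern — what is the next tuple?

(p=32, q=m, r=21)

P — differences are 2, 3, 4, … (increasing by 1 each time): 5, 7, 10, 14, 19, 25 → 32.
Q goes a, c, e, g, i, k → m (letters move forward 2 places in the alphabet).
R — always 11 less than the p: -6, -4, -1, 3, 8, 14 → 21.
So the next tuple is (p=32, q=m, r=21).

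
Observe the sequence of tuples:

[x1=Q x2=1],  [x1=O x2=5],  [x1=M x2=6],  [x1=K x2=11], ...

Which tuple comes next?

X1: letters move back 2 places in the alphabet; Q, O, M, K → I.
X2: 1, 5, 6, 11 → 17 (each term is the sum of the two before it).
Putting it together: [x1=I x2=17].

[x1=I x2=17]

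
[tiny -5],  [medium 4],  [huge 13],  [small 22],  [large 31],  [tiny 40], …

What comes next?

[medium 49]

Size: repeats tiny → medium → huge → small → large; tiny, medium, huge, small, large, tiny → medium.
Second coordinate — +9 each step: -5, 4, 13, 22, 31, 40 → 49.
Combining the parts gives [medium 49].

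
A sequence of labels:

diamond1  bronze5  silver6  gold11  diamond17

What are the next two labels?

bronze28, silver45

Rank: repeats diamond → bronze → silver → gold, so diamond, bronze, silver, gold, diamond → bronze → silver.
Second component: each term is the sum of the two before it, so 1, 5, 6, 11, 17 → 28 → 45.
Putting the parts together: bronze28 and then silver45.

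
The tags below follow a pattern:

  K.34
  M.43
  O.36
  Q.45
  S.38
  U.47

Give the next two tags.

Letter — letters move forward 2 places in the alphabet: K, M, O, Q, S, U → W → Y.
Second component goes 34, 43, 36, 45, 38, 47 → 40 → 49 (alternating steps +9, −7, +9, −7, …).
So the next two tags are W.40 and Y.49.

W.40 then Y.49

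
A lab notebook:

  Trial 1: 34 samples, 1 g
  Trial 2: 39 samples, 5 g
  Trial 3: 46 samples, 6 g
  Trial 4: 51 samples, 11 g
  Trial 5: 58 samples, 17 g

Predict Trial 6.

Samples goes 34, 39, 46, 51, 58 → 63 (alternating steps +5, +7, +5, +7, …).
G — each term is the sum of the two before it: 1, 5, 6, 11, 17 → 28.
Combining the parts gives 63 samples, 28 g.

63 samples, 28 g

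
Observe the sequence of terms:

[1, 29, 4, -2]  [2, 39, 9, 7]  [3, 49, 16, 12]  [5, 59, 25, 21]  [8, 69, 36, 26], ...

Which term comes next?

For the first coordinate, each term is the sum of the two before it: 1, 2, 3, 5, 8 → 13.
For the second coordinate, +10 each step: 29, 39, 49, 59, 69 → 79.
Third coordinate: 4, 9, 16, 25, 36 → 49 (perfect squares: 2², 3², 4², …).
Fourth coordinate: -2, 7, 12, 21, 26 → 35 (alternating steps +9, +5, +9, +5, …).
Combining the parts gives [13, 79, 49, 35].

[13, 79, 49, 35]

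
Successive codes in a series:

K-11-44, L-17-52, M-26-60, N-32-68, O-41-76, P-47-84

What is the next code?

Letter: letters move forward 1 place in the alphabet; K, L, M, N, O, P → Q.
Second component: alternating steps +6, +9, +6, +9, …; 11, 17, 26, 32, 41, 47 → 56.
For the third component, +8 each step: 44, 52, 60, 68, 76, 84 → 92.
Combining the parts gives Q-56-92.

Q-56-92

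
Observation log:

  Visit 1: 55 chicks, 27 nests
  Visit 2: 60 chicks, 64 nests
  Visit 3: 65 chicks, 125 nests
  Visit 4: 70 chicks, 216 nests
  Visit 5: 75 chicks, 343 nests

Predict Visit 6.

80 chicks, 512 nests

Chicks: +5 each step, so 55, 60, 65, 70, 75 → 80.
Nests: perfect cubes: 3³, 4³, 5³, …; 27, 64, 125, 216, 343 → 512.
Putting it together: 80 chicks, 512 nests.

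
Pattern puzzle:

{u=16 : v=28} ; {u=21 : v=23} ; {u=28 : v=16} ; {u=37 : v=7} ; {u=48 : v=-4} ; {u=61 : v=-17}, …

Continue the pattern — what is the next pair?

U — differences are 5, 7, 9, … (increasing by 2 each time): 16, 21, 28, 37, 48, 61 → 76.
V: 28, 23, 16, 7, -4, -17 → -32 (together with the u always sums to 44).
So the next pair is {u=76 : v=-32}.

{u=76 : v=-32}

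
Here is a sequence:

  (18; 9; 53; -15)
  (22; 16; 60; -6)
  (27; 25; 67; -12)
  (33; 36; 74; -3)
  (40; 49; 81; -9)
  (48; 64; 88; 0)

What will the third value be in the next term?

95

For the third value, +7 each step: 53, 60, 67, 74, 81, 88 → 95.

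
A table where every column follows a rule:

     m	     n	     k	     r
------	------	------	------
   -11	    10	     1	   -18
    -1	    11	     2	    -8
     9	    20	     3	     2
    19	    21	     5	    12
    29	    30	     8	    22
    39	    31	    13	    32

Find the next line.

49  40  21  42

Column m goes -11, -1, 9, 19, 29, 39 → 49 (+10 each step).
For the column n, alternating steps +1, +9, +1, +9, …: 10, 11, 20, 21, 30, 31 → 40.
Column k: each term is the sum of the two before it, so 1, 2, 3, 5, 8, 13 → 21.
Column r — +10 each step: -18, -8, 2, 12, 22, 32 → 42.
Putting it together: 49  40  21  42.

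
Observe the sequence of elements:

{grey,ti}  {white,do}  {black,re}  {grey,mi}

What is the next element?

{white,fa}

For the shade, repeats grey → white → black: grey, white, black, grey → white.
Note: runs through the solfège scale do→ti, so ti, do, re, mi → fa.
Combining the parts gives {white,fa}.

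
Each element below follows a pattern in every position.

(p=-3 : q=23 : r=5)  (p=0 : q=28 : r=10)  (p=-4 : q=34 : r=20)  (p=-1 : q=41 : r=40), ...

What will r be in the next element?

R: 5, 10, 20, 40 → 80 (×2 each step).

80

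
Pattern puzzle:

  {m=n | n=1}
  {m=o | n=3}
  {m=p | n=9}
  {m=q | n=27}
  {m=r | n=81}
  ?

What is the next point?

{m=s | n=243}

M: n, o, p, q, r → s (letters move forward 1 place in the alphabet).
N — ×3 each step: 1, 3, 9, 27, 81 → 243.
Putting it together: {m=s | n=243}.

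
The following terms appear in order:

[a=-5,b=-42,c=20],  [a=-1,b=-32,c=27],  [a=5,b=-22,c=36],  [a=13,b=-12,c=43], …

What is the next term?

[a=23,b=-2,c=52]

A goes -5, -1, 5, 13 → 23 (differences are 4, 6, 8, … (increasing by 2 each time)).
For the b, +10 each step: -42, -32, -22, -12 → -2.
C: alternating steps +7, +9, +7, +9, …, so 20, 27, 36, 43 → 52.
Combining the parts gives [a=23,b=-2,c=52].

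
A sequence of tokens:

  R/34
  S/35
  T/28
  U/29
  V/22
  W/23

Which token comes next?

X/16

Letter: R, S, T, U, V, W → X (letters move forward 1 place in the alphabet).
Second component: alternating steps +1, −7, +1, −7, …, so 34, 35, 28, 29, 22, 23 → 16.
Putting it together: X/16.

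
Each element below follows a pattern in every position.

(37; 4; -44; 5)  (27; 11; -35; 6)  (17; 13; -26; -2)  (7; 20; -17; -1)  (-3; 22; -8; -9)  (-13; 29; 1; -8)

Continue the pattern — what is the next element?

(-23; 31; 10; -16)

First entry goes 37, 27, 17, 7, -3, -13 → -23 (−10 each step).
For the second entry, alternating steps +7, +2, +7, +2, …: 4, 11, 13, 20, 22, 29 → 31.
For the third entry, +9 each step: -44, -35, -26, -17, -8, 1 → 10.
Fourth entry goes 5, 6, -2, -1, -9, -8 → -16 (alternating steps +1, −8, +1, −8, …).
Putting it together: (-23; 31; 10; -16).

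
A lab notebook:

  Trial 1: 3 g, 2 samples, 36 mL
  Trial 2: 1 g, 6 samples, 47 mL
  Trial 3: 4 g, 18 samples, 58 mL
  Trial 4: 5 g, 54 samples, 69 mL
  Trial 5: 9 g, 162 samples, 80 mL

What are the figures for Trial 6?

G — each term is the sum of the two before it: 3, 1, 4, 5, 9 → 14.
Samples: ×3 each step; 2, 6, 18, 54, 162 → 486.
ML — +11 each step: 36, 47, 58, 69, 80 → 91.
Combining the parts gives 14 g, 486 samples, 91 mL.

14 g, 486 samples, 91 mL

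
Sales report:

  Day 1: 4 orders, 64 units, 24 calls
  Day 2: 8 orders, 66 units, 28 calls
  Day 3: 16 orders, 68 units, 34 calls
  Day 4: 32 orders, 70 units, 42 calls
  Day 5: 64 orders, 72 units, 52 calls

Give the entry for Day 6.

Orders: 4, 8, 16, 32, 64 → 128 (×2 each step).
For the units, +2 each step: 64, 66, 68, 70, 72 → 74.
Calls — differences are 4, 6, 8, … (increasing by 2 each time): 24, 28, 34, 42, 52 → 64.
Combining the parts gives 128 orders, 74 units, 64 calls.

128 orders, 74 units, 64 calls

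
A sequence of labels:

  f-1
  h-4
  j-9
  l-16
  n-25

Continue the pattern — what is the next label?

Letter — letters move forward 2 places in the alphabet: f, h, j, l, n → p.
Second component: perfect squares: 1², 2², 3², …; 1, 4, 9, 16, 25 → 36.
So the next label is p-36.

p-36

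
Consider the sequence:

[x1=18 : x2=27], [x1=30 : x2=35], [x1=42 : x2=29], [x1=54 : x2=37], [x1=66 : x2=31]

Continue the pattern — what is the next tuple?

X1 goes 18, 30, 42, 54, 66 → 78 (+12 each step).
For the x2, alternating steps +8, −6, +8, −6, …: 27, 35, 29, 37, 31 → 39.
So the next tuple is [x1=78 : x2=39].

[x1=78 : x2=39]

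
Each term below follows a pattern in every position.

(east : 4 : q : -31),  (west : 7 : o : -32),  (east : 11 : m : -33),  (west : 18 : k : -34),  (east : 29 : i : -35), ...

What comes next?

(west : 47 : g : -36)

Direction: alternates east ↔ west, so east, west, east, west, east → west.
Second value: 4, 7, 11, 18, 29 → 47 (each term is the sum of the two before it).
Letter — letters move back 2 places in the alphabet: q, o, m, k, i → g.
Fourth value: −1 each step; -31, -32, -33, -34, -35 → -36.
Combining the parts gives (west : 47 : g : -36).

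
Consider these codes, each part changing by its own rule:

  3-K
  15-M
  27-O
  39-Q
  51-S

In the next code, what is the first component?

63

First component: +12 each step, so 3, 15, 27, 39, 51 → 63.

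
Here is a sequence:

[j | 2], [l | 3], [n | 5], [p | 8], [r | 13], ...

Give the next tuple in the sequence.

Letter: letters move forward 2 places in the alphabet; j, l, n, p, r → t.
Second coordinate: 2, 3, 5, 8, 13 → 21 (each term is the sum of the two before it).
Putting it together: [t | 21].

[t | 21]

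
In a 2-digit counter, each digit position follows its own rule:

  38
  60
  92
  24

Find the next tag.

First digit — +3 each step, mod 10: 3, 6, 9, 2 → 5.
Second digit — +2 each step, mod 10: 8, 0, 2, 4 → 6.
So the next tag is 56.

56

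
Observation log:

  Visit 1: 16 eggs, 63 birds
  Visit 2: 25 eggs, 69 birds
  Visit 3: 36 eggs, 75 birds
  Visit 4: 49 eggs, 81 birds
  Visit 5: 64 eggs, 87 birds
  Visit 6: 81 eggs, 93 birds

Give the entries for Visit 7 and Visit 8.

100 eggs, 99 birds; 121 eggs, 105 birds

Eggs goes 16, 25, 36, 49, 64, 81 → 100 → 121 (perfect squares: 4², 5², 6², …).
Birds — +6 each step: 63, 69, 75, 81, 87, 93 → 99 → 105.
Putting the parts together: 100 eggs, 99 birds and then 121 eggs, 105 birds.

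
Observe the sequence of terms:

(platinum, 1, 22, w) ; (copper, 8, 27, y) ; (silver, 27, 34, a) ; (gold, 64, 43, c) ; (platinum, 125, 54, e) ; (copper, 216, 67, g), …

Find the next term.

(silver, 343, 82, i)

Metal: repeats platinum → copper → silver → gold; platinum, copper, silver, gold, platinum, copper → silver.
Second slot — perfect cubes: 1³, 2³, 3³, …: 1, 8, 27, 64, 125, 216 → 343.
Third slot: differences are 5, 7, 9, … (increasing by 2 each time); 22, 27, 34, 43, 54, 67 → 82.
Letter goes w, y, a, c, e, g → i (letters move forward 2 places in the alphabet, wrapping Z→A).
So the next term is (silver, 343, 82, i).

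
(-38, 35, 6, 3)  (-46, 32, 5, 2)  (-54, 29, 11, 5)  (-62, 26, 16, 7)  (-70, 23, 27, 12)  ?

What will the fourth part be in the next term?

Fourth part: each term is the sum of the two before it, so 3, 2, 5, 7, 12 → 19.

19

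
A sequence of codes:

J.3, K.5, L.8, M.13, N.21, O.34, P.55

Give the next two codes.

Letter: J, K, L, M, N, O, P → Q → R (letters move forward 1 place in the alphabet).
Second component: each term is the sum of the two before it; 3, 5, 8, 13, 21, 34, 55 → 89 → 144.
Putting the parts together: Q.89 and then R.144.

Q.89, R.144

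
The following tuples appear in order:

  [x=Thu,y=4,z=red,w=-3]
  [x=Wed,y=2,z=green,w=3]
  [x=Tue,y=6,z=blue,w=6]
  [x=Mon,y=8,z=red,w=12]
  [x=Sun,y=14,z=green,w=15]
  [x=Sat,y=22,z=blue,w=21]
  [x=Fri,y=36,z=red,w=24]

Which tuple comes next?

[x=Thu,y=58,z=green,w=30]

X goes Thu, Wed, Tue, Mon, Sun, Sat, Fri → Thu (runs backward through the weekdays Mon→Sun).
Y goes 4, 2, 6, 8, 14, 22, 36 → 58 (each term is the sum of the two before it).
Z: red, green, blue, red, green, blue, red → green (repeats red → green → blue).
For the w, alternating steps +6, +3, +6, +3, …: -3, 3, 6, 12, 15, 21, 24 → 30.
Putting it together: [x=Thu,y=58,z=green,w=30].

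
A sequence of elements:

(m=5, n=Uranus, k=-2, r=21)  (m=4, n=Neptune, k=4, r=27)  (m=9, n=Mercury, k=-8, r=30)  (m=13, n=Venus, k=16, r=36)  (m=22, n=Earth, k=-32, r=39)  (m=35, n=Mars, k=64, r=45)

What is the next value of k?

-128

K: ×(-2) each step; -2, 4, -8, 16, -32, 64 → -128.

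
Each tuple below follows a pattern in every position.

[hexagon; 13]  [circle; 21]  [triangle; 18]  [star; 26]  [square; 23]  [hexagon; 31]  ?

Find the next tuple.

[circle; 28]

For the shape, repeats hexagon → circle → triangle → star → square: hexagon, circle, triangle, star, square, hexagon → circle.
Second value — alternating steps +8, −3, +8, −3, …: 13, 21, 18, 26, 23, 31 → 28.
So the next tuple is [circle; 28].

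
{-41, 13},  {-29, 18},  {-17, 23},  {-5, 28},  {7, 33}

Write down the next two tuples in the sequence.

{19, 38}, {31, 43}

First part goes -41, -29, -17, -5, 7 → 19 → 31 (+12 each step).
Second part: +5 each step; 13, 18, 23, 28, 33 → 38 → 43.
Putting the parts together: {19, 38} and then {31, 43}.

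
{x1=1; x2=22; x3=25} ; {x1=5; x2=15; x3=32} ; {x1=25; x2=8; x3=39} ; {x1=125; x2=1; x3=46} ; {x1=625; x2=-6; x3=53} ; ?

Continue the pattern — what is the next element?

X1 goes 1, 5, 25, 125, 625 → 3125 (×5 each step).
X2 — −7 each step: 22, 15, 8, 1, -6 → -13.
For the x3, together with the x2 always sums to 47: 25, 32, 39, 46, 53 → 60.
Putting it together: {x1=3125; x2=-13; x3=60}.

{x1=3125; x2=-13; x3=60}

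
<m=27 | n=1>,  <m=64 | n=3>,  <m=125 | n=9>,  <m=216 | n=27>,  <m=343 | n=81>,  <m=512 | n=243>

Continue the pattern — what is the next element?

For the m, perfect cubes: 3³, 4³, 5³, …: 27, 64, 125, 216, 343, 512 → 729.
N goes 1, 3, 9, 27, 81, 243 → 729 (×3 each step).
Putting it together: <m=729 | n=729>.

<m=729 | n=729>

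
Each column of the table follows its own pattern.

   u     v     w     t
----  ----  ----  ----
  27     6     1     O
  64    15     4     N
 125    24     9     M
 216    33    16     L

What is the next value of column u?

Column u — perfect cubes: 3³, 4³, 5³, …: 27, 64, 125, 216 → 343.

343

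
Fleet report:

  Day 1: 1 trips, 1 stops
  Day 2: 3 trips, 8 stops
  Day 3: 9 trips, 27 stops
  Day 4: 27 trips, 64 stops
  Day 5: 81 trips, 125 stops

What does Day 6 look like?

For the trips, ×3 each step: 1, 3, 9, 27, 81 → 243.
Stops: perfect cubes: 1³, 2³, 3³, …; 1, 8, 27, 64, 125 → 216.
So the next line is 243 trips, 216 stops.

243 trips, 216 stops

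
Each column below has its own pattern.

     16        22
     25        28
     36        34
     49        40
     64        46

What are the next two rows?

First component: perfect squares: 4², 5², 6², …; 16, 25, 36, 49, 64 → 81 → 100.
Second component: 22, 28, 34, 40, 46 → 52 → 58 (+6 each step).
So the next two rows are 81  52 and 100  58.

81  52; 100  58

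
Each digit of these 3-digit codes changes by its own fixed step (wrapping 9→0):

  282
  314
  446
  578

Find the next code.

600

First digit — +1 each step, mod 10: 2, 3, 4, 5 → 6.
Second digit — +3 each step, mod 10: 8, 1, 4, 7 → 0.
Third digit goes 2, 4, 6, 8 → 0 (+2 each step, mod 10).
Putting it together: 600.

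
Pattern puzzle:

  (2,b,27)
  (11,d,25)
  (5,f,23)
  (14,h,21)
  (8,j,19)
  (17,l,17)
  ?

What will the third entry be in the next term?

Third entry: −2 each step; 27, 25, 23, 21, 19, 17 → 15.

15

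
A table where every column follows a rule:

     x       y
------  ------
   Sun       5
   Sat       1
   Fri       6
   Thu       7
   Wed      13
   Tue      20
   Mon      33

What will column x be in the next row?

Sun

Column x: runs backward through the weekdays Mon→Sun; Sun, Sat, Fri, Thu, Wed, Tue, Mon → Sun.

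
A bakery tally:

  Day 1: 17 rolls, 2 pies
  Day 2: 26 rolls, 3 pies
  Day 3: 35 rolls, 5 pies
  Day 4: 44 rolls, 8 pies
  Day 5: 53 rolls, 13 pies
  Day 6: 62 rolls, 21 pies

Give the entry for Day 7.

71 rolls, 34 pies

Rolls: 17, 26, 35, 44, 53, 62 → 71 (+9 each step).
For the pies, each term is the sum of the two before it: 2, 3, 5, 8, 13, 21 → 34.
Putting it together: 71 rolls, 34 pies.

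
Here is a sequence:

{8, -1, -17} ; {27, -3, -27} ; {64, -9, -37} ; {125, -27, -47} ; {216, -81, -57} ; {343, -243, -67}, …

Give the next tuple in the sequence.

First part: perfect cubes: 2³, 3³, 4³, …, so 8, 27, 64, 125, 216, 343 → 512.
Second part goes -1, -3, -9, -27, -81, -243 → -729 (×3 each step).
Third part: −10 each step; -17, -27, -37, -47, -57, -67 → -77.
So the next tuple is {512, -729, -77}.

{512, -729, -77}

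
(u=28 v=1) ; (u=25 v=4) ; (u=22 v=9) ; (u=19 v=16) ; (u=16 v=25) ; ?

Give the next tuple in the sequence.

(u=13 v=36)

U: −3 each step; 28, 25, 22, 19, 16 → 13.
V: perfect squares: 1², 2², 3², …, so 1, 4, 9, 16, 25 → 36.
So the next tuple is (u=13 v=36).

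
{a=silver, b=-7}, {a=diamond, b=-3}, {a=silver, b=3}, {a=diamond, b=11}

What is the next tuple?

A: alternates silver ↔ diamond, so silver, diamond, silver, diamond → silver.
B goes -7, -3, 3, 11 → 21 (differences are 4, 6, 8, … (increasing by 2 each time)).
Putting it together: {a=silver, b=21}.

{a=silver, b=21}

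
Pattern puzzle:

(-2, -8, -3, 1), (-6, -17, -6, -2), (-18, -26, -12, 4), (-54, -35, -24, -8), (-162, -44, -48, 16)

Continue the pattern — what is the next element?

First slot: -2, -6, -18, -54, -162 → -486 (×3 each step).
Second slot goes -8, -17, -26, -35, -44 → -53 (−9 each step).
Third slot: ×2 each step; -3, -6, -12, -24, -48 → -96.
Fourth slot goes 1, -2, 4, -8, 16 → -32 (×(-2) each step).
Combining the parts gives (-486, -53, -96, -32).

(-486, -53, -96, -32)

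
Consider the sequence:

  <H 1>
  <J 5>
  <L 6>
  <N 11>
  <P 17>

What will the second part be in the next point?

28

Second part: each term is the sum of the two before it, so 1, 5, 6, 11, 17 → 28.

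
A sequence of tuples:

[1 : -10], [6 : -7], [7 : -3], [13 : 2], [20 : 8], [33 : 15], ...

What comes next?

[53 : 23]

First part: each term is the sum of the two before it; 1, 6, 7, 13, 20, 33 → 53.
Second part — differences are 3, 4, 5, … (increasing by 1 each time): -10, -7, -3, 2, 8, 15 → 23.
Putting it together: [53 : 23].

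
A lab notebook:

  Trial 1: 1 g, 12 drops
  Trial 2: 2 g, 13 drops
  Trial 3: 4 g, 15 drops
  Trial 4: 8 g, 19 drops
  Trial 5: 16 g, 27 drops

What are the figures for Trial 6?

For the g, ×2 each step: 1, 2, 4, 8, 16 → 32.
For the drops, always 11 more than the g: 12, 13, 15, 19, 27 → 43.
So the next row is 32 g, 43 drops.

32 g, 43 drops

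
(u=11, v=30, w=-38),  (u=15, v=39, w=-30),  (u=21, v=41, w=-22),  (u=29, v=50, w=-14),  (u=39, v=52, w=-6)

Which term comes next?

U: 11, 15, 21, 29, 39 → 51 (differences are 4, 6, 8, … (increasing by 2 each time)).
V: alternating steps +9, +2, +9, +2, …, so 30, 39, 41, 50, 52 → 61.
W: +8 each step; -38, -30, -22, -14, -6 → 2.
Combining the parts gives (u=51, v=61, w=2).

(u=51, v=61, w=2)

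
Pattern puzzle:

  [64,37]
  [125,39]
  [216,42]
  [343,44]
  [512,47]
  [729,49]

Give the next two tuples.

[1000,52], [1331,54]

For the first coordinate, perfect cubes: 4³, 5³, 6³, …: 64, 125, 216, 343, 512, 729 → 1000 → 1331.
Second coordinate: 37, 39, 42, 44, 47, 49 → 52 → 54 (alternating steps +2, +3, +2, +3, …).
So the next two tuples are [1000,52] and [1331,54].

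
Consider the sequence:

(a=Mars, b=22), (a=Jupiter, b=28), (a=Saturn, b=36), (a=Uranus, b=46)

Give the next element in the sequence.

(a=Neptune, b=58)

A: runs through the planets Mercury→Neptune, so Mars, Jupiter, Saturn, Uranus → Neptune.
B: differences are 6, 8, 10, … (increasing by 2 each time); 22, 28, 36, 46 → 58.
Combining the parts gives (a=Neptune, b=58).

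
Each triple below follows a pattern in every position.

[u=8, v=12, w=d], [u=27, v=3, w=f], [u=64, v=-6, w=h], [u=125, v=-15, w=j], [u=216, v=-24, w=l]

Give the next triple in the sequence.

[u=343, v=-33, w=n]

U: 8, 27, 64, 125, 216 → 343 (perfect cubes: 2³, 3³, 4³, …).
V goes 12, 3, -6, -15, -24 → -33 (−9 each step).
W: letters move forward 2 places in the alphabet, so d, f, h, j, l → n.
So the next triple is [u=343, v=-33, w=n].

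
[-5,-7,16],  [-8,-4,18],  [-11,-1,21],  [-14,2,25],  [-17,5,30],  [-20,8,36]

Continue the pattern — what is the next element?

[-23,11,43]

First coordinate — −3 each step: -5, -8, -11, -14, -17, -20 → -23.
Second coordinate — +3 each step: -7, -4, -1, 2, 5, 8 → 11.
Third coordinate: differences are 2, 3, 4, … (increasing by 1 each time), so 16, 18, 21, 25, 30, 36 → 43.
So the next element is [-23,11,43].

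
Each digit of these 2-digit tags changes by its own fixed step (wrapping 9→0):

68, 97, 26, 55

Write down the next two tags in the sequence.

84 then 13

First digit: 6, 9, 2, 5 → 8 → 1 (+3 each step, mod 10).
Second digit — −1 each step, mod 10: 8, 7, 6, 5 → 4 → 3.
Putting the parts together: 84 and then 13.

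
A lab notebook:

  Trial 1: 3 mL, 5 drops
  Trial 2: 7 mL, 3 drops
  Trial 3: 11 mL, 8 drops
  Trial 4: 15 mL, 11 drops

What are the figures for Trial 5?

19 mL, 19 drops

ML: +4 each step, so 3, 7, 11, 15 → 19.
For the drops, each term is the sum of the two before it: 5, 3, 8, 11 → 19.
Combining the parts gives 19 mL, 19 drops.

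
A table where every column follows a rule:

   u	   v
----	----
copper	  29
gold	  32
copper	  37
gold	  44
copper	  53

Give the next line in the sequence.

Column u — alternates copper ↔ gold: copper, gold, copper, gold, copper → gold.
For the column v, differences are 3, 5, 7, … (increasing by 2 each time): 29, 32, 37, 44, 53 → 64.
Putting it together: gold  64.

gold  64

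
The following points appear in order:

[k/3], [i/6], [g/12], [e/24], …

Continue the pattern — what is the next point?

[c/48]

Letter: k, i, g, e → c (letters move back 2 places in the alphabet).
Second slot: 3, 6, 12, 24 → 48 (×2 each step).
Combining the parts gives [c/48].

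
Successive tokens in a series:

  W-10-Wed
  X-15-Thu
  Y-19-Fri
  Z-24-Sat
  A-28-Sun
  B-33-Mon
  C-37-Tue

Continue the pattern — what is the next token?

Letter: letters move forward 1 place in the alphabet, wrapping Z→A, so W, X, Y, Z, A, B, C → D.
For the second component, alternating steps +5, +4, +5, +4, …: 10, 15, 19, 24, 28, 33, 37 → 42.
Day — runs through the weekdays Mon→Sun: Wed, Thu, Fri, Sat, Sun, Mon, Tue → Wed.
So the next token is D-42-Wed.

D-42-Wed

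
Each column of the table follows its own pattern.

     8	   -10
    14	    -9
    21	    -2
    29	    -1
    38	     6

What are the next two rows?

First component — differences are 6, 7, 8, … (increasing by 1 each time): 8, 14, 21, 29, 38 → 48 → 59.
Second component: alternating steps +1, +7, +1, +7, …; -10, -9, -2, -1, 6 → 7 → 14.
So the next two rows are 48  7 and 59  14.

48  7; 59  14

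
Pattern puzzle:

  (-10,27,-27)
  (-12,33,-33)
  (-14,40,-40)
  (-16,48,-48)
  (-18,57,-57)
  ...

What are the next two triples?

First entry goes -10, -12, -14, -16, -18 → -20 → -22 (−2 each step).
Second entry — differences are 6, 7, 8, … (increasing by 1 each time): 27, 33, 40, 48, 57 → 67 → 78.
For the third entry, always the negative of the second entry: -27, -33, -40, -48, -57 → -67 → -78.
So the next two triples are (-20,67,-67) and (-22,78,-78).

(-20,67,-67), (-22,78,-78)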